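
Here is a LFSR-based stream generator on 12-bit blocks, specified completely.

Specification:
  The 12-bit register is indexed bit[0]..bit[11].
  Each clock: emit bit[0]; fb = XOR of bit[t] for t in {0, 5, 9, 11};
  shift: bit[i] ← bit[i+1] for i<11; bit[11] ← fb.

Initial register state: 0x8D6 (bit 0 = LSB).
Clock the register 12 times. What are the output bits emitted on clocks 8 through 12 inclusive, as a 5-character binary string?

reg_0 = 0x8D6
clock 1: out=0, reg = 0xC6B
clock 2: out=1, reg = 0xE35
clock 3: out=1, reg = 0x71A
clock 4: out=0, reg = 0xB8D
clock 5: out=1, reg = 0xDC6
clock 6: out=0, reg = 0xEE3
clock 7: out=1, reg = 0x771
clock 8: out=1, reg = 0xBB8
clock 9: out=0, reg = 0xDDC
clock 10: out=0, reg = 0xEEE
clock 11: out=0, reg = 0xF77
clock 12: out=1, reg = 0x7BB

10001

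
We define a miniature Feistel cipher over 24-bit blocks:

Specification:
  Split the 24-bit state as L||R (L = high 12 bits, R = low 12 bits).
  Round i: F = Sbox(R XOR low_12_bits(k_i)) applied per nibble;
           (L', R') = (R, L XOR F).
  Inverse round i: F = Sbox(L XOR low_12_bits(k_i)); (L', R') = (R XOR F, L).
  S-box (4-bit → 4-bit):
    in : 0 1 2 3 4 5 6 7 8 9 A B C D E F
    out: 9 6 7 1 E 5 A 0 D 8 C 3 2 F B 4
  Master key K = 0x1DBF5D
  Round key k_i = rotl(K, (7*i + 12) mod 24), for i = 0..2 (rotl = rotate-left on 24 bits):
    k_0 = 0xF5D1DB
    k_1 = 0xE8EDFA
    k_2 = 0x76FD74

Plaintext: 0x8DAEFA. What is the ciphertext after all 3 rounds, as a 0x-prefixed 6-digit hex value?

0x8A0952

s_0 = plaintext = 0x8DAEFA
s_1 = Round(s_0, k_0) = 0xEFACAC
s_2 = Round(s_1, k_1) = 0xCAC8A0
s_3 = Round(s_2, k_2) = 0x8A0952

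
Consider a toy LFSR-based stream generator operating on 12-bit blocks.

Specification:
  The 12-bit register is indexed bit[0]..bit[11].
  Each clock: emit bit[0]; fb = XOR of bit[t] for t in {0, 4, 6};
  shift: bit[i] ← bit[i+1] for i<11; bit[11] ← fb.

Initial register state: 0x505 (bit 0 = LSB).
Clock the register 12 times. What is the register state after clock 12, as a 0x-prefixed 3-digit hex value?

reg_0 = 0x505
clock 1: out=1, reg = 0xA82
clock 2: out=0, reg = 0x541
clock 3: out=1, reg = 0x2A0
clock 4: out=0, reg = 0x150
clock 5: out=0, reg = 0x0A8
clock 6: out=0, reg = 0x054
clock 7: out=0, reg = 0x02A
clock 8: out=0, reg = 0x015
clock 9: out=1, reg = 0x00A
clock 10: out=0, reg = 0x005
clock 11: out=1, reg = 0x802
clock 12: out=0, reg = 0x401

0x401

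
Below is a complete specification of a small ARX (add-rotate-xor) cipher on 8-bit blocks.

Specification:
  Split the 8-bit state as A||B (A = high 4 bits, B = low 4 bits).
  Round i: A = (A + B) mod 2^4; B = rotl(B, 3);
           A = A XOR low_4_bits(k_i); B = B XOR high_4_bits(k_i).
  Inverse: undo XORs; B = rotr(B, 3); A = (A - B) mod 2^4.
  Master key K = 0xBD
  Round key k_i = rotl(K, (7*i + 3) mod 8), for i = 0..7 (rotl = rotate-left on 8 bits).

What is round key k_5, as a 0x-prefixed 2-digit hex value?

0x6F

K = 0xBD
k_0 = rotl(K, (7*0+3) mod 8) = rotl(K, 3) = 0xED
k_1 = rotl(K, (7*1+3) mod 8) = rotl(K, 2) = 0xF6
k_2 = rotl(K, (7*2+3) mod 8) = rotl(K, 1) = 0x7B
k_3 = rotl(K, (7*3+3) mod 8) = rotl(K, 0) = 0xBD
k_4 = rotl(K, (7*4+3) mod 8) = rotl(K, 7) = 0xDE
k_5 = rotl(K, (7*5+3) mod 8) = rotl(K, 6) = 0x6F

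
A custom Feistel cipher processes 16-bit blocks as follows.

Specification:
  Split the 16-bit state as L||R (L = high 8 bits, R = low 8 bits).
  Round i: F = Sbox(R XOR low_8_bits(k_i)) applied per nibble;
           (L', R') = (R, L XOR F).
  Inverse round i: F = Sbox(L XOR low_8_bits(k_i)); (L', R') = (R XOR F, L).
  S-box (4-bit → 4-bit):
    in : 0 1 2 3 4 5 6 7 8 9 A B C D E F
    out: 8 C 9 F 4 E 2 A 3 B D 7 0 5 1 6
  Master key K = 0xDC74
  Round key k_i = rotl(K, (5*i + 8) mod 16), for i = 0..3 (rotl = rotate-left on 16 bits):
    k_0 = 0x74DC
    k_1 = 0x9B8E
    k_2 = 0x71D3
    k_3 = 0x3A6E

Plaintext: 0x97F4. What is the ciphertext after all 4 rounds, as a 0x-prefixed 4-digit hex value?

s_0 = plaintext = 0x97F4
s_1 = Round(s_0, k_0) = 0xF404
s_2 = Round(s_1, k_1) = 0x04C9
s_3 = Round(s_2, k_2) = 0xC9C9
s_4 = Round(s_3, k_3) = 0xC913

0xC913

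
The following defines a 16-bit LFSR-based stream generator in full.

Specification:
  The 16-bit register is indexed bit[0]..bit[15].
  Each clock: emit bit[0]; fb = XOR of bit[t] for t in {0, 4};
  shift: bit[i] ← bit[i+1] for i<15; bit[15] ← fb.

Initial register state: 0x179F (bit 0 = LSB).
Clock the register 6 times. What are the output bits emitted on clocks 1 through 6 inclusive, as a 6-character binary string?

reg_0 = 0x179F
clock 1: out=1, reg = 0x0BCF
clock 2: out=1, reg = 0x85E7
clock 3: out=1, reg = 0xC2F3
clock 4: out=1, reg = 0x6179
clock 5: out=1, reg = 0x30BC
clock 6: out=0, reg = 0x985E

111110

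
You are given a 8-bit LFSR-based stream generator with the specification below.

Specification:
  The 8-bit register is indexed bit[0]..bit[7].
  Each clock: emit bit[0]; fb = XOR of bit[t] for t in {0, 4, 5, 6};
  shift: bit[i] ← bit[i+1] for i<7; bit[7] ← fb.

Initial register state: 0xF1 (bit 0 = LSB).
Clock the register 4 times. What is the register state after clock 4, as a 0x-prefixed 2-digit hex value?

reg_0 = 0xF1
clock 1: out=1, reg = 0x78
clock 2: out=0, reg = 0xBC
clock 3: out=0, reg = 0x5E
clock 4: out=0, reg = 0x2F

0x2F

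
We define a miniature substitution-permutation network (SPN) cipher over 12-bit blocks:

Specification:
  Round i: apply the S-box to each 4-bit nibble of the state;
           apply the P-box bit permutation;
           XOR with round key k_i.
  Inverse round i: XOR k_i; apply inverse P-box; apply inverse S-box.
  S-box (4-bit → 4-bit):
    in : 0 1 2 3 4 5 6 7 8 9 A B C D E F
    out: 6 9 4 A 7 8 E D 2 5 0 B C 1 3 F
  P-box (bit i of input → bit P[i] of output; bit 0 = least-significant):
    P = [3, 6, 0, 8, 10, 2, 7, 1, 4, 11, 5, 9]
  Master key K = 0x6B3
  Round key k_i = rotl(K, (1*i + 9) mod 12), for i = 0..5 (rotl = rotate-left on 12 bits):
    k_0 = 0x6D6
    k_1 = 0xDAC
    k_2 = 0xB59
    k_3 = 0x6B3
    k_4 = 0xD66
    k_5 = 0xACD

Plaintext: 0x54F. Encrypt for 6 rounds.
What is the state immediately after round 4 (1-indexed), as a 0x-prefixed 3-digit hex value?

0xA6B

s_0 = plaintext = 0x54F
s_1 = Round(s_0, k_0) = 0x11B
s_2 = Round(s_1, k_1) = 0xAF6
s_3 = Round(s_2, k_2) = 0xE9E
s_4 = Round(s_3, k_3) = 0xA6B
s_5 = Round(s_4, k_4) = 0xCA8
s_6 = Round(s_5, k_5) = 0x8AD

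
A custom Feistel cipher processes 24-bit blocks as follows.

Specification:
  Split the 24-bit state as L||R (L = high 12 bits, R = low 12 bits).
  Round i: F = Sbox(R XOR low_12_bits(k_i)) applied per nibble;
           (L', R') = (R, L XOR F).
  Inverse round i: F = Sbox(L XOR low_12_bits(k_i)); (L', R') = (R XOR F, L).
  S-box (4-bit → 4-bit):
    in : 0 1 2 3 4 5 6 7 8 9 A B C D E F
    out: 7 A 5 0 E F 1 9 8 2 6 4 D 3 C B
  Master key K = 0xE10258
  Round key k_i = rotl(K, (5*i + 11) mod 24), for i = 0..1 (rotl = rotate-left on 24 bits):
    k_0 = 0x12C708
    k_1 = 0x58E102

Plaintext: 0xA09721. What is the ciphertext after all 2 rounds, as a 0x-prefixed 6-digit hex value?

0xD5BAD3

s_0 = plaintext = 0xA09721
s_1 = Round(s_0, k_0) = 0x721D5B
s_2 = Round(s_1, k_1) = 0xD5BAD3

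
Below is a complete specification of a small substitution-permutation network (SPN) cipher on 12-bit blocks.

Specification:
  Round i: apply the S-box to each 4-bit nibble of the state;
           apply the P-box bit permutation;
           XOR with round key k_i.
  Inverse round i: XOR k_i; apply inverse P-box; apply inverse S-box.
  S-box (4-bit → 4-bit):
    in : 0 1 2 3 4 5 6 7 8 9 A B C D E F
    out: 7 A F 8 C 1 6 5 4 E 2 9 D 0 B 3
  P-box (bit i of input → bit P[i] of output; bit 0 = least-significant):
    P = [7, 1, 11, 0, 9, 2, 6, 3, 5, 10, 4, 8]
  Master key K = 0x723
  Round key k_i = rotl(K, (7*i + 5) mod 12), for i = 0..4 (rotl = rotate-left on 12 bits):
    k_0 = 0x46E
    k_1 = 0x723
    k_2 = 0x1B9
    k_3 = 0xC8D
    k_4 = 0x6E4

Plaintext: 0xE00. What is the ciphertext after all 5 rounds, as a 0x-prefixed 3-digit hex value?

0x64A

s_0 = plaintext = 0xE00
s_1 = Round(s_0, k_0) = 0xB88
s_2 = Round(s_1, k_1) = 0xE43
s_3 = Round(s_2, k_2) = 0x4D0
s_4 = Round(s_3, k_3) = 0x51F
s_5 = Round(s_4, k_4) = 0x64A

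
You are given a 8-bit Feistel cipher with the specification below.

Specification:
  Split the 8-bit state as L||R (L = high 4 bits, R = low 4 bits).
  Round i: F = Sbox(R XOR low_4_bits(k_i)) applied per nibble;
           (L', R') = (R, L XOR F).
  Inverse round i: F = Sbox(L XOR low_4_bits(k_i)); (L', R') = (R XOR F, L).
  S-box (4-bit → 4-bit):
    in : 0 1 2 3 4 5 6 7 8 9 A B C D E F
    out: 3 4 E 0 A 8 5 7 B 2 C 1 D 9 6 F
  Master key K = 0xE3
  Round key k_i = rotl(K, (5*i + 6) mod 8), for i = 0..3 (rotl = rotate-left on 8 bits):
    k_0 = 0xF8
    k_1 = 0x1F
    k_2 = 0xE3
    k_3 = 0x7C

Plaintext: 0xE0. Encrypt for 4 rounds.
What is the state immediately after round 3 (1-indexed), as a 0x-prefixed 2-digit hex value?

s_0 = plaintext = 0xE0
s_1 = Round(s_0, k_0) = 0x05
s_2 = Round(s_1, k_1) = 0x5C
s_3 = Round(s_2, k_2) = 0xCA
s_4 = Round(s_3, k_3) = 0xA9

0xCA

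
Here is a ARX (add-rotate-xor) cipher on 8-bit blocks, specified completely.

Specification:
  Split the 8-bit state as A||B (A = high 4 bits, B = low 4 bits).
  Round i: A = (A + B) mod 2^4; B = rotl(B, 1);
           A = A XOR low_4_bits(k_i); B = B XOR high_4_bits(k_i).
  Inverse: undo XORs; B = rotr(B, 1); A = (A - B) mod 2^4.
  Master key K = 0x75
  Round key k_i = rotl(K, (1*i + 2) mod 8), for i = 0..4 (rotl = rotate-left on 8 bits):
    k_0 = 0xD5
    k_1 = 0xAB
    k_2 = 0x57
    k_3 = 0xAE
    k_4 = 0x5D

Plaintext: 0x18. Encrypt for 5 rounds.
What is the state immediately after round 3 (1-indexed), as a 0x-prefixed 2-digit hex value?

0x13

s_0 = plaintext = 0x18
s_1 = Round(s_0, k_0) = 0xCC
s_2 = Round(s_1, k_1) = 0x33
s_3 = Round(s_2, k_2) = 0x13
s_4 = Round(s_3, k_3) = 0xAC
s_5 = Round(s_4, k_4) = 0xBC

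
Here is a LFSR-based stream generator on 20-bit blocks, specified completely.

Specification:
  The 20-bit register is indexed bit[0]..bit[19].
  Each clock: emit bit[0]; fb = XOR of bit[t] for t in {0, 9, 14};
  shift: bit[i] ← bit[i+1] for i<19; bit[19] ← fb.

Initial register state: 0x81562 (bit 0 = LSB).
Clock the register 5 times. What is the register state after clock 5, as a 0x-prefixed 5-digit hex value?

0x440AB

reg_0 = 0x81562
clock 1: out=0, reg = 0x40AB1
clock 2: out=1, reg = 0x20558
clock 3: out=0, reg = 0x102AC
clock 4: out=0, reg = 0x88156
clock 5: out=0, reg = 0x440AB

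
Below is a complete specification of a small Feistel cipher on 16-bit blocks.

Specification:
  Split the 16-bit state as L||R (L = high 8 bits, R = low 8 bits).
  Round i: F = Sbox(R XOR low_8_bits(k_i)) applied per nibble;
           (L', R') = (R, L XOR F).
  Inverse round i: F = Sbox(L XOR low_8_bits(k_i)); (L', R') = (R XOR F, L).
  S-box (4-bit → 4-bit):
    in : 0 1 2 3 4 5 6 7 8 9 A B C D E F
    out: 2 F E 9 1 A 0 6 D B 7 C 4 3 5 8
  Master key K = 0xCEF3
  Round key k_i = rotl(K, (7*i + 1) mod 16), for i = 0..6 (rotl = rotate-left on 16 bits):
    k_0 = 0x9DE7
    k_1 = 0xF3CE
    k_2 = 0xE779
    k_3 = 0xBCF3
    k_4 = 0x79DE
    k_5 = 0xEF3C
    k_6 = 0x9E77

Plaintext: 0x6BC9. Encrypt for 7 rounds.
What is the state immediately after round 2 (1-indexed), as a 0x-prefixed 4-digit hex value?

s_0 = plaintext = 0x6BC9
s_1 = Round(s_0, k_0) = 0xC98E
s_2 = Round(s_1, k_1) = 0x8EDB
s_3 = Round(s_2, k_2) = 0xDBF0
s_4 = Round(s_3, k_3) = 0xF0F2
s_5 = Round(s_4, k_4) = 0xF214
s_6 = Round(s_5, k_5) = 0x141F
s_7 = Round(s_6, k_6) = 0x1F19

0x8EDB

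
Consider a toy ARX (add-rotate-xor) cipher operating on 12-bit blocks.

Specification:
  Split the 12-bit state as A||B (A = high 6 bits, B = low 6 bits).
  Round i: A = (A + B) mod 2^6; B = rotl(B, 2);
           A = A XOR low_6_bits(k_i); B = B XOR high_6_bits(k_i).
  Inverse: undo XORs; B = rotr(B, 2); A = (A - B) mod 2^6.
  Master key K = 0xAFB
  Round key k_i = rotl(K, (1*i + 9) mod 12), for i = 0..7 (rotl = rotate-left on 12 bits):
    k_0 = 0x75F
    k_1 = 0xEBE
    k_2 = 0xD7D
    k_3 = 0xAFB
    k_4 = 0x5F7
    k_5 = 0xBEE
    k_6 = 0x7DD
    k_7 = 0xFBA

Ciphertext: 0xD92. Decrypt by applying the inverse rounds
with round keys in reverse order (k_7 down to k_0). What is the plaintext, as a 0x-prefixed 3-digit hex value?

0x104

s_0 = ciphertext = 0xD92
s_1 = InvRound(s_0, k_7) = 0x04B
s_2 = InvRound(s_1, k_6) = 0x5C5
s_3 = InvRound(s_2, k_5) = 0x3EA
s_4 = InvRound(s_3, k_4) = 0x65F
s_5 = InvRound(s_4, k_3) = 0x54D
s_6 = InvRound(s_5, k_2) = 0x68E
s_7 = InvRound(s_6, k_1) = 0x5CD
s_8 = InvRound(s_7, k_0) = 0x104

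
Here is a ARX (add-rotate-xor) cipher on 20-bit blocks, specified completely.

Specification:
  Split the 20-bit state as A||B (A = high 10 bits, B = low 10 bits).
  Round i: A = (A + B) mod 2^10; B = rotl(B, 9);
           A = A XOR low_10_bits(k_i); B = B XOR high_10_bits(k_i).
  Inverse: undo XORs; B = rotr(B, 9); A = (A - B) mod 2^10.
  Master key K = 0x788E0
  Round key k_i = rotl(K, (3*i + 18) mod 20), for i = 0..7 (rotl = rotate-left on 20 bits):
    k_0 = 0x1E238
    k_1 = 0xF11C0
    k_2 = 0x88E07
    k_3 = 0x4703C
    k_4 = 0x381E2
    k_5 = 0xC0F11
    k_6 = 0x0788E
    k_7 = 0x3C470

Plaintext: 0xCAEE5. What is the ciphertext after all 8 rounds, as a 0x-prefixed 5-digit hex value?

s_0 = plaintext = 0xCAEE5
s_1 = Round(s_0, k_0) = 0x0A30A
s_2 = Round(s_1, k_1) = 0xBCA41
s_3 = Round(s_2, k_2) = 0xCD103
s_4 = Round(s_3, k_3) = 0x02F9D
s_5 = Round(s_4, k_4) = 0x92B2E
s_6 = Round(s_5, k_5) = 0x9A694
s_7 = Round(s_6, k_6) = 0x1CD54
s_8 = Round(s_7, k_7) = 0x6DC5B

0x6DC5B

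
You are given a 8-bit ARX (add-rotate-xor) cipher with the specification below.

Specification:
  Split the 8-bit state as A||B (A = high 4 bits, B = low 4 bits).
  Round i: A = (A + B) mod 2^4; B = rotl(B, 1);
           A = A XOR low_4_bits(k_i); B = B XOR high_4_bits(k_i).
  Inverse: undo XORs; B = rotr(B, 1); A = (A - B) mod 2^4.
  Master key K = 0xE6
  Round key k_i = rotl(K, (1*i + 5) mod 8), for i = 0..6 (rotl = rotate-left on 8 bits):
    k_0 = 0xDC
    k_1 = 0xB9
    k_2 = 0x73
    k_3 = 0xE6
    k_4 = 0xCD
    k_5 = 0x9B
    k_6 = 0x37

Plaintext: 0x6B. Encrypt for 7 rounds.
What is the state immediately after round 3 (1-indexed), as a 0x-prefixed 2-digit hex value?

s_0 = plaintext = 0x6B
s_1 = Round(s_0, k_0) = 0xDA
s_2 = Round(s_1, k_1) = 0xEE
s_3 = Round(s_2, k_2) = 0xFA
s_4 = Round(s_3, k_3) = 0xFB
s_5 = Round(s_4, k_4) = 0x7B
s_6 = Round(s_5, k_5) = 0x9E
s_7 = Round(s_6, k_6) = 0x0E

0xFA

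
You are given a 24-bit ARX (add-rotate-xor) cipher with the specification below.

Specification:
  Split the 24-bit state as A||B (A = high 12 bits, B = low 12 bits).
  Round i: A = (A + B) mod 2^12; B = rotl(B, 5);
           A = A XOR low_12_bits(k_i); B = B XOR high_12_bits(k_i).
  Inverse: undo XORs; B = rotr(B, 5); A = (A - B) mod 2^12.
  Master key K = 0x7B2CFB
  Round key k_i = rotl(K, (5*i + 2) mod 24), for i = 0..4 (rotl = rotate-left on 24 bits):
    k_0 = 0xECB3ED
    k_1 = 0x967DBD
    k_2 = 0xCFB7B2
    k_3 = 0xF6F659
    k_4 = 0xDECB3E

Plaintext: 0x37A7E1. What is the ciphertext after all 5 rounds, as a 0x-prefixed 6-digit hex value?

s_0 = plaintext = 0x37A7E1
s_1 = Round(s_0, k_0) = 0x8B62E4
s_2 = Round(s_1, k_1) = 0x6275E2
s_3 = Round(s_2, k_2) = 0xBBB0B0
s_4 = Round(s_3, k_3) = 0xA3296E
s_5 = Round(s_4, k_4) = 0x89E03E

0x89E03E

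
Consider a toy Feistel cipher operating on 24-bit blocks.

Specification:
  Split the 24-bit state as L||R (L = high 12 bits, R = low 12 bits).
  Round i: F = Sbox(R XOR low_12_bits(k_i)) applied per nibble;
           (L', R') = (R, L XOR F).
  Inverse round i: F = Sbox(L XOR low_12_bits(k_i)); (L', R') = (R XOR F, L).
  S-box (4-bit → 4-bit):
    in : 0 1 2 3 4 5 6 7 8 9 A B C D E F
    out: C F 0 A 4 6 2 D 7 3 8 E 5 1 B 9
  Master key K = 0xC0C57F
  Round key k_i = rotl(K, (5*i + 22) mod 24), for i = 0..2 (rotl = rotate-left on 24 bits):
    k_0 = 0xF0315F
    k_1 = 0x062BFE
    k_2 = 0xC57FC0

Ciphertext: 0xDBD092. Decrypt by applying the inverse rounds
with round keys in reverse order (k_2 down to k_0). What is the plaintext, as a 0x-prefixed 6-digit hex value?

s_0 = ciphertext = 0xDBD092
s_1 = InvRound(s_0, k_2) = 0x043DBD
s_2 = InvRound(s_1, k_1) = 0x35C043
s_3 = InvRound(s_2, k_0) = 0x08935C

0x08935C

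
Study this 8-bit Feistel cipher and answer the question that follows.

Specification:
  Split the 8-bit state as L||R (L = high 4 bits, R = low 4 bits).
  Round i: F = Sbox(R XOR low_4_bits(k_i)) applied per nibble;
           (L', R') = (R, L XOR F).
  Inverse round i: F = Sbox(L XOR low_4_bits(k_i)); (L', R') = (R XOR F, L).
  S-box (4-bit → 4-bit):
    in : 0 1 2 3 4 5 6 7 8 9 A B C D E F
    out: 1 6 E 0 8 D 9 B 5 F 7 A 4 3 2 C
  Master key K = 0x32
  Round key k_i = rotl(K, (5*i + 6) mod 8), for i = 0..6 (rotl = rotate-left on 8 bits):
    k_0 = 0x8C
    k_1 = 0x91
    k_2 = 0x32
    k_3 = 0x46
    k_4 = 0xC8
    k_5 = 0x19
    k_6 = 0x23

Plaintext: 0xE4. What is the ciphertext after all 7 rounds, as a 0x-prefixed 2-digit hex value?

0x73

s_0 = plaintext = 0xE4
s_1 = Round(s_0, k_0) = 0x4B
s_2 = Round(s_1, k_1) = 0xB3
s_3 = Round(s_2, k_2) = 0x3D
s_4 = Round(s_3, k_3) = 0xD9
s_5 = Round(s_4, k_4) = 0x9B
s_6 = Round(s_5, k_5) = 0xB7
s_7 = Round(s_6, k_6) = 0x73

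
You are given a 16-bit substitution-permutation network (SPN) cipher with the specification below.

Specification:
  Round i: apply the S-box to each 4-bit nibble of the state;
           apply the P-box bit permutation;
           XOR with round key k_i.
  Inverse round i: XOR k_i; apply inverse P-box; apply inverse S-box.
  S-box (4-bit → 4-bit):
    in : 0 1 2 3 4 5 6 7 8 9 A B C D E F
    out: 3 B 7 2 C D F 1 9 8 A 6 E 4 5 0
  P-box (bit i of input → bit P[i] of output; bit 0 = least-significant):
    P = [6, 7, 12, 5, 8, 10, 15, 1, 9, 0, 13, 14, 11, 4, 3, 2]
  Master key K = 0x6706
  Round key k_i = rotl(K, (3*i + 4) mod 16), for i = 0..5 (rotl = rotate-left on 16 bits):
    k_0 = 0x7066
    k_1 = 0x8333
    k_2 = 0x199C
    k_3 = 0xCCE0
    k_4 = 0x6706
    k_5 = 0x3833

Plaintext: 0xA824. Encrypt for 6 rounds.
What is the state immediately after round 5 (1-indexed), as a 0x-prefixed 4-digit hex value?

s_0 = plaintext = 0xA824
s_1 = Round(s_0, k_0) = 0xA752
s_2 = Round(s_1, k_1) = 0x10E5
s_3 = Round(s_2, k_2) = 0x82E9
s_4 = Round(s_3, k_3) = 0x67C5
s_5 = Round(s_4, k_4) = 0xF978
s_6 = Round(s_5, k_5) = 0x7953

0xF978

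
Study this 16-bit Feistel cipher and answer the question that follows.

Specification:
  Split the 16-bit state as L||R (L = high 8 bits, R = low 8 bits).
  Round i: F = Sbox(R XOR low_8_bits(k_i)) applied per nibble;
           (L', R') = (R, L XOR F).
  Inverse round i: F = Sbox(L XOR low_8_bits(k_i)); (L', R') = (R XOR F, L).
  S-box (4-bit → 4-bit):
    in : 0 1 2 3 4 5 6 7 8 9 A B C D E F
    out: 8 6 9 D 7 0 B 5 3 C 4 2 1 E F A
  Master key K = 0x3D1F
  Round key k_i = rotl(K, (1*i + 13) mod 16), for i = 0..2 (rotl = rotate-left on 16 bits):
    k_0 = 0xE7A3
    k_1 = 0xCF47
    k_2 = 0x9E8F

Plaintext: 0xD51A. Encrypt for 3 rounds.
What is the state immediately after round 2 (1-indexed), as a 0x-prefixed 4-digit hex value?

s_0 = plaintext = 0xD51A
s_1 = Round(s_0, k_0) = 0x1AF9
s_2 = Round(s_1, k_1) = 0xF935
s_3 = Round(s_2, k_2) = 0x35DD

0xF935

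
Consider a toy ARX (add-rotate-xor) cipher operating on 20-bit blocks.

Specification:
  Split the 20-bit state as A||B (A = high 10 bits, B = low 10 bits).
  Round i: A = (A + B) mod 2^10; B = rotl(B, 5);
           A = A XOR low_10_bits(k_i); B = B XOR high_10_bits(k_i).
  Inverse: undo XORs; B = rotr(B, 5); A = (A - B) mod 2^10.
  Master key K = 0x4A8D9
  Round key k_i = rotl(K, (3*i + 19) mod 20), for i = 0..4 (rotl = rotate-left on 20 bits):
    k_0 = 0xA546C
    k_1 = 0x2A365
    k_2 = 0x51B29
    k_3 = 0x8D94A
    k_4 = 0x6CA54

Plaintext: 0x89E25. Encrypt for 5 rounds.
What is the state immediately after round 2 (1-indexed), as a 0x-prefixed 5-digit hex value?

s_0 = plaintext = 0x89E25
s_1 = Round(s_0, k_0) = 0x08224
s_2 = Round(s_1, k_1) = 0x48439
s_3 = Round(s_2, k_2) = 0x9CE67
s_4 = Round(s_3, k_3) = 0x642C5
s_5 = Round(s_4, k_4) = 0x80504

0x48439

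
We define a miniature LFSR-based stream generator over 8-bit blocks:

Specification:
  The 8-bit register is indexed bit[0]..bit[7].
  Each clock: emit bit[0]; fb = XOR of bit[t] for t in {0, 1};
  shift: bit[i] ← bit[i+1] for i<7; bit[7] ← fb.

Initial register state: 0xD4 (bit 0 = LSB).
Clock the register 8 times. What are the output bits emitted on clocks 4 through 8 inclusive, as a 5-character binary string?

reg_0 = 0xD4
clock 1: out=0, reg = 0x6A
clock 2: out=0, reg = 0xB5
clock 3: out=1, reg = 0xDA
clock 4: out=0, reg = 0xED
clock 5: out=1, reg = 0xF6
clock 6: out=0, reg = 0xFB
clock 7: out=1, reg = 0x7D
clock 8: out=1, reg = 0xBE

01011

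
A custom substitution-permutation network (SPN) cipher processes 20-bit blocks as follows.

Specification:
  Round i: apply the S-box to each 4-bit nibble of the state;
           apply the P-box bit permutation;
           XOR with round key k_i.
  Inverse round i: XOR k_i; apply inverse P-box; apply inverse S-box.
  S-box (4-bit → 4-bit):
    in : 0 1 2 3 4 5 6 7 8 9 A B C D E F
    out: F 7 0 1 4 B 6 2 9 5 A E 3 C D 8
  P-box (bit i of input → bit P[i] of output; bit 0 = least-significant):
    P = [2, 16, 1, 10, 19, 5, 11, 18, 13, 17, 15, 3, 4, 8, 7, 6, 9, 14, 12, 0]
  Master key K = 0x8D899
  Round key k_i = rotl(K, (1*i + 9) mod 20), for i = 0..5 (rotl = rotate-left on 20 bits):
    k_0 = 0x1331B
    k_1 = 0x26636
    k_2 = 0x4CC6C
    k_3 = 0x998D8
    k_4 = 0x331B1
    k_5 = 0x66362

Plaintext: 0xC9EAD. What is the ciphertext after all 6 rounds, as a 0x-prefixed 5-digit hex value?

0x0B143

s_0 = plaintext = 0xC9EAD
s_1 = Round(s_0, k_0) = 0x5D5A1
s_2 = Round(s_1, k_1) = 0x504D9
s_3 = Round(s_2, k_2) = 0x007BB
s_4 = Round(s_3, k_3) = 0xEC72B
s_5 = Round(s_4, k_4) = 0x026A2
s_6 = Round(s_5, k_5) = 0x0B143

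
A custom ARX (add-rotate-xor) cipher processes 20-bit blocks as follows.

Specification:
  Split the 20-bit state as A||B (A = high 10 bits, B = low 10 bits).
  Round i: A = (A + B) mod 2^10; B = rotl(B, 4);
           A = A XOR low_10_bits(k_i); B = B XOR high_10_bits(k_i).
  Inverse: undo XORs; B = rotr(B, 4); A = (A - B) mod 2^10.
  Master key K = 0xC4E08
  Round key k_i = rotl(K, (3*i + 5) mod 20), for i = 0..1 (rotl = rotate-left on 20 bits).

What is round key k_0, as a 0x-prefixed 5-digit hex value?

K = 0xC4E08
k_0 = rotl(K, (3*0+5) mod 20) = rotl(K, 5) = 0x9C118

0x9C118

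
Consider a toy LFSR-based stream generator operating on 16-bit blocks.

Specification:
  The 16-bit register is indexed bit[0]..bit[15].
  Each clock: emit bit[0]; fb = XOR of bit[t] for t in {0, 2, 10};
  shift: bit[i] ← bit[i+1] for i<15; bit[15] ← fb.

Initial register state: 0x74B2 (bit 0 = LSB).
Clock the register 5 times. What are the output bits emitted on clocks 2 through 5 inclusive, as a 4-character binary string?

reg_0 = 0x74B2
clock 1: out=0, reg = 0xBA59
clock 2: out=1, reg = 0xDD2C
clock 3: out=0, reg = 0x6E96
clock 4: out=0, reg = 0x374B
clock 5: out=1, reg = 0x1BA5

1001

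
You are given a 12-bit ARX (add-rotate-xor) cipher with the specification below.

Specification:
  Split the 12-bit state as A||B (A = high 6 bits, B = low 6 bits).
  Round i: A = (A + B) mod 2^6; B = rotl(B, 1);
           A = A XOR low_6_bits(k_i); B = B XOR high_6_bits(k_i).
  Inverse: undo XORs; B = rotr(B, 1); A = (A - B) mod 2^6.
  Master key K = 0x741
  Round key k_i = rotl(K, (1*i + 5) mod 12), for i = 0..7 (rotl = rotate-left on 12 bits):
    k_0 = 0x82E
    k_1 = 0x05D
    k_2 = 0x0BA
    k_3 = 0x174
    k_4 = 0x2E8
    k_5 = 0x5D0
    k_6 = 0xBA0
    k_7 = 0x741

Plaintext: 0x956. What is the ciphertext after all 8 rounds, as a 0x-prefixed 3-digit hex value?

0xD4D

s_0 = plaintext = 0x956
s_1 = Round(s_0, k_0) = 0x54C
s_2 = Round(s_1, k_1) = 0xF19
s_3 = Round(s_2, k_2) = 0xBF0
s_4 = Round(s_3, k_3) = 0xAE4
s_5 = Round(s_4, k_4) = 0x9C2
s_6 = Round(s_5, k_5) = 0xE53
s_7 = Round(s_6, k_6) = 0xB08
s_8 = Round(s_7, k_7) = 0xD4D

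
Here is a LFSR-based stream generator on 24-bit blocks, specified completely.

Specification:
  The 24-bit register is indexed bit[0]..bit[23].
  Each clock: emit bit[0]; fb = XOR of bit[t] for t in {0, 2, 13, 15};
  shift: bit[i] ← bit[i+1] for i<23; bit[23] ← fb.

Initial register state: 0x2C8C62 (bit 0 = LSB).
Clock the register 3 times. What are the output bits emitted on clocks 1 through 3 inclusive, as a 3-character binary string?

reg_0 = 0x2C8C62
clock 1: out=0, reg = 0x964631
clock 2: out=1, reg = 0xCB2318
clock 3: out=0, reg = 0xE5918C

010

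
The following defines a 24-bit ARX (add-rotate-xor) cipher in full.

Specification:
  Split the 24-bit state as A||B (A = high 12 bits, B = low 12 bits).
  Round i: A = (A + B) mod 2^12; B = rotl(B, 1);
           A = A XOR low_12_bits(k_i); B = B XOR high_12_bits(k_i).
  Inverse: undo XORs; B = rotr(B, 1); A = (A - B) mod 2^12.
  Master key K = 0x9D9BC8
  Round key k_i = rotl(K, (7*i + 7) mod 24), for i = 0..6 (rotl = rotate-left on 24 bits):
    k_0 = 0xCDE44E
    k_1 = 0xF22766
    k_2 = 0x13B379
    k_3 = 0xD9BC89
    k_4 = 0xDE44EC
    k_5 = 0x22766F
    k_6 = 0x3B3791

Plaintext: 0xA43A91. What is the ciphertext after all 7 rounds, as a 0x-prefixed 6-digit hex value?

0x9E2438

s_0 = plaintext = 0xA43A91
s_1 = Round(s_0, k_0) = 0x09A9FD
s_2 = Round(s_1, k_1) = 0xDF1CD9
s_3 = Round(s_2, k_2) = 0x9B3888
s_4 = Round(s_3, k_3) = 0xEB2C8A
s_5 = Round(s_4, k_4) = 0xFD04F1
s_6 = Round(s_5, k_5) = 0x2AEBC5
s_7 = Round(s_6, k_6) = 0x9E2438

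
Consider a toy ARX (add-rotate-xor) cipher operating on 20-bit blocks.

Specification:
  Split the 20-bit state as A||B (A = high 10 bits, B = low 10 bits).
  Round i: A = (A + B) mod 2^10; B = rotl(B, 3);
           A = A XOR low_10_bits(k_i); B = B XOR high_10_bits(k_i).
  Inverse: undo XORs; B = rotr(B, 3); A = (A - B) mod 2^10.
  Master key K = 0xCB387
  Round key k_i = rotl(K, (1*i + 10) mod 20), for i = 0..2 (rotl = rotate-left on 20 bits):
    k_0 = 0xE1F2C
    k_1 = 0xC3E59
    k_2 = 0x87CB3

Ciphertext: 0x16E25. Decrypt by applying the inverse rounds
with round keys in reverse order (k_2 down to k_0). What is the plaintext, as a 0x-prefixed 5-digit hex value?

s_0 = ciphertext = 0x16E25
s_1 = InvRound(s_0, k_2) = 0xF8507
s_2 = InvRound(s_1, k_1) = 0x5DC41
s_3 = InvRound(s_2, k_0) = 0xB8F78

0xB8F78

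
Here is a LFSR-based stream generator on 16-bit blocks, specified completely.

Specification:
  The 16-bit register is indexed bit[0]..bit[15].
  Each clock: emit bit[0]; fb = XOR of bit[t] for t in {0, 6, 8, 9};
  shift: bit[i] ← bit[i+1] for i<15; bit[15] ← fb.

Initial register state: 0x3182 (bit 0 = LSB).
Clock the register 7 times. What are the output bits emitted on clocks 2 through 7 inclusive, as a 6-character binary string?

reg_0 = 0x3182
clock 1: out=0, reg = 0x98C1
clock 2: out=1, reg = 0x4C60
clock 3: out=0, reg = 0xA630
clock 4: out=0, reg = 0xD318
clock 5: out=0, reg = 0x698C
clock 6: out=0, reg = 0xB4C6
clock 7: out=0, reg = 0xDA63

100000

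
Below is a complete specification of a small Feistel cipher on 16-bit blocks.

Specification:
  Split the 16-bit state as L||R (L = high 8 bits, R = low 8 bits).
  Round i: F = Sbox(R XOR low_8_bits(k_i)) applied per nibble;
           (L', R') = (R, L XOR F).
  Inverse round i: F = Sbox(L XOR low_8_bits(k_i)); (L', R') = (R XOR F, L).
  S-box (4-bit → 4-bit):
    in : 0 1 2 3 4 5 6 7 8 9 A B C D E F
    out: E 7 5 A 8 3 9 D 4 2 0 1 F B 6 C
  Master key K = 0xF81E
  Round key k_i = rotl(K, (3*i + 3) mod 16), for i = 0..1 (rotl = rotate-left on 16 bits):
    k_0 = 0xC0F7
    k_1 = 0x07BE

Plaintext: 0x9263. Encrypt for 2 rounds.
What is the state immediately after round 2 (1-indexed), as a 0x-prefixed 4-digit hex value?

0xBA8B

s_0 = plaintext = 0x9263
s_1 = Round(s_0, k_0) = 0x63BA
s_2 = Round(s_1, k_1) = 0xBA8B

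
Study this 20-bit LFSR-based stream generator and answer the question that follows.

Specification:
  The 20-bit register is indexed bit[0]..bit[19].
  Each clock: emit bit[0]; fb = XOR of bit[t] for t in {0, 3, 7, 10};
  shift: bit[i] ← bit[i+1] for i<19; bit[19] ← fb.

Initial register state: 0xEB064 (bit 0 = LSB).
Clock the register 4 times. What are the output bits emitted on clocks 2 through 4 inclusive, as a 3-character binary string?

reg_0 = 0xEB064
clock 1: out=0, reg = 0x75832
clock 2: out=0, reg = 0x3AC19
clock 3: out=1, reg = 0x9D60C
clock 4: out=0, reg = 0x4EB06

010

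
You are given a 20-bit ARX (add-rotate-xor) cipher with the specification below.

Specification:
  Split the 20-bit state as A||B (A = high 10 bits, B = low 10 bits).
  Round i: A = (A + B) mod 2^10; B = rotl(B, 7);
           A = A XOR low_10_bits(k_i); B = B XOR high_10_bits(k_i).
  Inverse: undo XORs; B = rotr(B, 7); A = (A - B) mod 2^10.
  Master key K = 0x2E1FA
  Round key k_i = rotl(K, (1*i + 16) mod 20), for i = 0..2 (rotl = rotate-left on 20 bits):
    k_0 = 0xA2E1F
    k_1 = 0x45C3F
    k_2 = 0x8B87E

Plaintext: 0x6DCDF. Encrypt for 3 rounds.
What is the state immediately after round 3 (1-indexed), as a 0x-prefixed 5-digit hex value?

0xA9488

s_0 = plaintext = 0x6DCDF
s_1 = Round(s_0, k_0) = 0x22510
s_2 = Round(s_1, k_1) = 0x69935
s_3 = Round(s_2, k_2) = 0xA9488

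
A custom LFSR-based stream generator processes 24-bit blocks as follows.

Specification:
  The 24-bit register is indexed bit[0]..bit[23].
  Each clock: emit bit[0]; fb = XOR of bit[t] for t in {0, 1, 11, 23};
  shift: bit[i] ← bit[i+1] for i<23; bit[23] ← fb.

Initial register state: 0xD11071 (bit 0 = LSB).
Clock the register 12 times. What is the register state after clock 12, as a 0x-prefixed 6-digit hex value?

reg_0 = 0xD11071
clock 1: out=1, reg = 0x688838
clock 2: out=0, reg = 0xB4441C
clock 3: out=0, reg = 0xDA220E
clock 4: out=0, reg = 0x6D1107
clock 5: out=1, reg = 0x368883
clock 6: out=1, reg = 0x9B4441
clock 7: out=1, reg = 0x4DA220
clock 8: out=0, reg = 0x26D110
clock 9: out=0, reg = 0x136888
clock 10: out=0, reg = 0x89B444
clock 11: out=0, reg = 0xC4DA22
clock 12: out=0, reg = 0xE26D11

0xE26D11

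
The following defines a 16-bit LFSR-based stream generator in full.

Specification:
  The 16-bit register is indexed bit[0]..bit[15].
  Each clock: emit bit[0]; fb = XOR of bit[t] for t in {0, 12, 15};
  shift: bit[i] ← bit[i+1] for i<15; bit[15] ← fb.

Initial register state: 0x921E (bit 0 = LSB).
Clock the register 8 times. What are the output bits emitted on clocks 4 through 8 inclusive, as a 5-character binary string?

11000

reg_0 = 0x921E
clock 1: out=0, reg = 0x490F
clock 2: out=1, reg = 0xA487
clock 3: out=1, reg = 0x5243
clock 4: out=1, reg = 0x2921
clock 5: out=1, reg = 0x9490
clock 6: out=0, reg = 0x4A48
clock 7: out=0, reg = 0x2524
clock 8: out=0, reg = 0x1292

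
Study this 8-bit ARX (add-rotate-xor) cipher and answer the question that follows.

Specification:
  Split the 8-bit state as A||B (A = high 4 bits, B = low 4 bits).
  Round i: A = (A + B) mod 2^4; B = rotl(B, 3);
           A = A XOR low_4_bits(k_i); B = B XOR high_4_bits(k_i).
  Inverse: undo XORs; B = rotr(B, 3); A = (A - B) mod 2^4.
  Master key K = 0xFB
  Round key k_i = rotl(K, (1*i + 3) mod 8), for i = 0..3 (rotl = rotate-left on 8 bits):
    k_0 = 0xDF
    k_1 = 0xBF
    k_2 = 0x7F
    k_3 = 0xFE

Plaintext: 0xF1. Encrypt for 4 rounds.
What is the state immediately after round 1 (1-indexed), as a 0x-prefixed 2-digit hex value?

s_0 = plaintext = 0xF1
s_1 = Round(s_0, k_0) = 0xF5
s_2 = Round(s_1, k_1) = 0xB1
s_3 = Round(s_2, k_2) = 0x3F
s_4 = Round(s_3, k_3) = 0xC0

0xF5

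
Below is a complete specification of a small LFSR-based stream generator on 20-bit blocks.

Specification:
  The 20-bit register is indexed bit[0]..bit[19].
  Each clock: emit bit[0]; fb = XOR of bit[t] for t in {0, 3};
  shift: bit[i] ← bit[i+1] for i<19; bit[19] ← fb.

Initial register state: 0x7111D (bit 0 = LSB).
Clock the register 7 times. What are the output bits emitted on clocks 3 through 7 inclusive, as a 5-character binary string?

11100

reg_0 = 0x7111D
clock 1: out=1, reg = 0x3888E
clock 2: out=0, reg = 0x9C447
clock 3: out=1, reg = 0xCE223
clock 4: out=1, reg = 0xE7111
clock 5: out=1, reg = 0xF3888
clock 6: out=0, reg = 0xF9C44
clock 7: out=0, reg = 0x7CE22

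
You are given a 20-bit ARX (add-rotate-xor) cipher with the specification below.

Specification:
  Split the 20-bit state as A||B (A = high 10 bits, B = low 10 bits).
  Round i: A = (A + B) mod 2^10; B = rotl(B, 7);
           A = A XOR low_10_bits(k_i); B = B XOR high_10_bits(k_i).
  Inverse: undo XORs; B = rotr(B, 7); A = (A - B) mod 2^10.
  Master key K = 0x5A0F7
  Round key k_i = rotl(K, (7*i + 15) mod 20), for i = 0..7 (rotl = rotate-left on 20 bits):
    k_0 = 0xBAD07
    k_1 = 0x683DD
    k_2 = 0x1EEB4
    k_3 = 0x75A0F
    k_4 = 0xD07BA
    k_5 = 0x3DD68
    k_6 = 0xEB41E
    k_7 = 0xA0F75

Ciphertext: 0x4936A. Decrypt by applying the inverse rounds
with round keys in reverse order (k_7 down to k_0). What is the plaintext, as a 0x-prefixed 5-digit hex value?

0xA24E8

s_0 = ciphertext = 0x4936A
s_1 = InvRound(s_0, k_7) = 0xC1B4B
s_2 = InvRound(s_1, k_6) = 0xF9F31
s_3 = InvRound(s_2, k_5) = 0x16237
s_4 = InvRound(s_3, k_4) = 0x0C3B2
s_5 = InvRound(s_4, k_3) = 0xC6F24
s_6 = InvRound(s_5, k_2) = 0xAC6FE
s_7 = InvRound(s_6, k_1) = 0x9DAF6
s_8 = InvRound(s_7, k_0) = 0xA24E8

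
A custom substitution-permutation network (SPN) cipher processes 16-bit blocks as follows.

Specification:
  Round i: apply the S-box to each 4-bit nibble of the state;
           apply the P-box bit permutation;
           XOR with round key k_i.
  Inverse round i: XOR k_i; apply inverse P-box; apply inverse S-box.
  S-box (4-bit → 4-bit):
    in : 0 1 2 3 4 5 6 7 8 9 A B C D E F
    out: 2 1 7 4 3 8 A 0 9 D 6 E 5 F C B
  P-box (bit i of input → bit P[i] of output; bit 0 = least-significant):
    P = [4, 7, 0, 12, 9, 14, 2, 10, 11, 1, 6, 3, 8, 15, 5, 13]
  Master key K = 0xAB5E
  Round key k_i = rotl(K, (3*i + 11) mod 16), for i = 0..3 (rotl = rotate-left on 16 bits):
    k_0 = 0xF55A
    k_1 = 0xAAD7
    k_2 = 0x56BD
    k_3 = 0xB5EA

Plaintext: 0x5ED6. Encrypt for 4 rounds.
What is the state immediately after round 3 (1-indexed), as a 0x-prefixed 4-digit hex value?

0x7DD6

s_0 = plaintext = 0x5ED6
s_1 = Round(s_0, k_0) = 0x8396
s_2 = Round(s_1, k_1) = 0x9D13
s_3 = Round(s_2, k_2) = 0x7DD6
s_4 = Round(s_3, k_3) = 0xEB24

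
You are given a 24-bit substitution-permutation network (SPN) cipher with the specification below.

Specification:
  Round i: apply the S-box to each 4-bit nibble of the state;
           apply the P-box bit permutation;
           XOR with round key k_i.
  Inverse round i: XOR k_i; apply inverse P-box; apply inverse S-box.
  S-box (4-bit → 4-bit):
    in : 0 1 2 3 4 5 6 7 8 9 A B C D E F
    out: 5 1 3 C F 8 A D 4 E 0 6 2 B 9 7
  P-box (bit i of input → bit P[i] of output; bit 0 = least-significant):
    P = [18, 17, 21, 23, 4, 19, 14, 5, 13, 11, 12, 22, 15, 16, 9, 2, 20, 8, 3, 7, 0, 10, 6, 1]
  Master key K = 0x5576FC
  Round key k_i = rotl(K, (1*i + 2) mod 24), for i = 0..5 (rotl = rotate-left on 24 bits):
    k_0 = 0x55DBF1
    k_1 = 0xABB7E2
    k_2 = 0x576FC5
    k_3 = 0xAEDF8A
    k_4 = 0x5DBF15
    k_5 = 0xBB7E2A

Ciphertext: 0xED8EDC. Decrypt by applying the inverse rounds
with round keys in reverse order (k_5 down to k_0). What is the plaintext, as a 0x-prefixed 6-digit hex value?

s_0 = ciphertext = 0xED8EDC
s_1 = InvRound(s_0, k_5) = 0x3EE772
s_2 = InvRound(s_1, k_4) = 0x7A693B
s_3 = InvRound(s_2, k_3) = 0x2E07EE
s_4 = InvRound(s_3, k_2) = 0xE0CD98
s_5 = InvRound(s_4, k_1) = 0x38B44C
s_6 = InvRound(s_5, k_0) = 0x299D40

0x299D40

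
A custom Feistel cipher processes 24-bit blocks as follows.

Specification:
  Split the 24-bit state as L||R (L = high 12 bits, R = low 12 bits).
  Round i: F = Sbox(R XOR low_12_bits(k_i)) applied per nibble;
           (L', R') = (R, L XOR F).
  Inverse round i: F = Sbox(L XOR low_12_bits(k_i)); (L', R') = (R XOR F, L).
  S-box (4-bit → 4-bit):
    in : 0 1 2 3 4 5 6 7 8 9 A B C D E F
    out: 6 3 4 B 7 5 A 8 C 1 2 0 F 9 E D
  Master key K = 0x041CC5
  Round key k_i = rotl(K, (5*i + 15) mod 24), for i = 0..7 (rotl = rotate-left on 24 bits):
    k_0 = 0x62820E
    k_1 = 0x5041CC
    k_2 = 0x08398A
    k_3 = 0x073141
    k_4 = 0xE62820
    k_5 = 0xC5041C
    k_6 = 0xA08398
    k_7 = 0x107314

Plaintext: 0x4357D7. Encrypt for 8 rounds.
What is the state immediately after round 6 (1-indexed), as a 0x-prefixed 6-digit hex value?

s_0 = plaintext = 0x4357D7
s_1 = Round(s_0, k_0) = 0x7D71A4
s_2 = Round(s_1, k_1) = 0x1A417B
s_3 = Round(s_2, k_2) = 0x17BD77
s_4 = Round(s_3, k_3) = 0xD77EC1
s_5 = Round(s_4, k_4) = 0xEC1794
s_6 = Round(s_5, k_5) = 0x79450D
s_7 = Round(s_6, k_6) = 0x50DD81
s_8 = Round(s_7, k_7) = 0xD81B18

0x79450D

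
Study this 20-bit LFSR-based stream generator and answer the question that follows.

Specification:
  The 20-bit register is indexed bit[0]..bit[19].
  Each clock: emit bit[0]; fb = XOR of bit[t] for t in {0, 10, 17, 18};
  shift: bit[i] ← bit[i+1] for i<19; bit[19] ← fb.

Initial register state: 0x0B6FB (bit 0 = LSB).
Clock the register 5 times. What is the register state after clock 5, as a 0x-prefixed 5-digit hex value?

0xF05B7

reg_0 = 0x0B6FB
clock 1: out=1, reg = 0x05B7D
clock 2: out=1, reg = 0x82DBE
clock 3: out=0, reg = 0xC16DF
clock 4: out=1, reg = 0xE0B6F
clock 5: out=1, reg = 0xF05B7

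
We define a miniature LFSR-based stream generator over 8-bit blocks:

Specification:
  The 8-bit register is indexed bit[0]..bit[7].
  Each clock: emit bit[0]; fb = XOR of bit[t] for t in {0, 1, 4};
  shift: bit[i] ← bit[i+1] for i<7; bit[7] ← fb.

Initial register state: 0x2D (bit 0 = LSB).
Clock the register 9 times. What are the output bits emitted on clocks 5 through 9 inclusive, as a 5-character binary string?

reg_0 = 0x2D
clock 1: out=1, reg = 0x96
clock 2: out=0, reg = 0x4B
clock 3: out=1, reg = 0x25
clock 4: out=1, reg = 0x92
clock 5: out=0, reg = 0x49
clock 6: out=1, reg = 0xA4
clock 7: out=0, reg = 0x52
clock 8: out=0, reg = 0x29
clock 9: out=1, reg = 0x94

01001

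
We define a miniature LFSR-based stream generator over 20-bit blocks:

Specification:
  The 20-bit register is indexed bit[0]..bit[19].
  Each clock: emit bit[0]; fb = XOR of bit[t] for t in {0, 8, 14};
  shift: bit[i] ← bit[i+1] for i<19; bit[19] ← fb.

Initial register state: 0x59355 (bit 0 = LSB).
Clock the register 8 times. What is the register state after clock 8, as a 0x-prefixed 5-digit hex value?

0xD0593

reg_0 = 0x59355
clock 1: out=1, reg = 0x2C9AA
clock 2: out=0, reg = 0x164D5
clock 3: out=1, reg = 0x0B26A
clock 4: out=0, reg = 0x05935
clock 5: out=1, reg = 0x82C9A
clock 6: out=0, reg = 0x4164D
clock 7: out=1, reg = 0xA0B26
clock 8: out=0, reg = 0xD0593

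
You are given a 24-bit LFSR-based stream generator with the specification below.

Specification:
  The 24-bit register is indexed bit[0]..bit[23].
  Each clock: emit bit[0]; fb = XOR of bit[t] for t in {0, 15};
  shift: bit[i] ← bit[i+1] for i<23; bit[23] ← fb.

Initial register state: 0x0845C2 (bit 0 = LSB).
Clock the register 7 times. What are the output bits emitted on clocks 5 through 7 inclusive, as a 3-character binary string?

reg_0 = 0x0845C2
clock 1: out=0, reg = 0x0422E1
clock 2: out=1, reg = 0x821170
clock 3: out=0, reg = 0x4108B8
clock 4: out=0, reg = 0x20845C
clock 5: out=0, reg = 0x90422E
clock 6: out=0, reg = 0x482117
clock 7: out=1, reg = 0xA4108B

001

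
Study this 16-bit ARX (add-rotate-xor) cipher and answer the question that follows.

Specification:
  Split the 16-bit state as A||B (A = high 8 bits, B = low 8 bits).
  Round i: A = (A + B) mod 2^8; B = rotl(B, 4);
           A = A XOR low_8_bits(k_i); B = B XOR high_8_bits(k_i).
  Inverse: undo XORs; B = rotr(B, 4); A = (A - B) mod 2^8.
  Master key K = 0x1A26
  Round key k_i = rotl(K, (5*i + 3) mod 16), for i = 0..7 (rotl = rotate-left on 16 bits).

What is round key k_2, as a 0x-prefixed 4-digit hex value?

K = 0x1A26
k_0 = rotl(K, (5*0+3) mod 16) = rotl(K, 3) = 0xD130
k_1 = rotl(K, (5*1+3) mod 16) = rotl(K, 8) = 0x261A
k_2 = rotl(K, (5*2+3) mod 16) = rotl(K, 13) = 0xC344

0xC344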